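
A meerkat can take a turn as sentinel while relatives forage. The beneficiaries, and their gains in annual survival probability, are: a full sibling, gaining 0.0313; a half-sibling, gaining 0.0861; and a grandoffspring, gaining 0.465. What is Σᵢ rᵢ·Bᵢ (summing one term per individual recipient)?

0.153425

r to a full sibling = 1/2 (full sibs share both parents — two paths of length 2: r = 2·(1/2)^2 = 1/2).
r to a half-sibling = 1/4 (half-sibs share one parent — one path of length 2: r = (1/2)^2 = 1/4).
r to a grandoffspring = 0.25 (two parent–offspring links: r = (1/2)^2 = 1/4).
Summing one r·B term per recipient: 1·0.5·0.0313 + 1·0.25·0.0861 + 1·0.25·0.465 = 0.153425.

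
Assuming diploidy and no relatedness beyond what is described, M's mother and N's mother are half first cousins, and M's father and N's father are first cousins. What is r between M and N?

0.046875

Relatedness sums over independent paths through distinct common ancestors.
M and N are related in two ways: half second cousins through their mothers (r = 1/64) and second cousins through their fathers (r = 1/32).
r = 1/64 + 1/32 = 0.046875.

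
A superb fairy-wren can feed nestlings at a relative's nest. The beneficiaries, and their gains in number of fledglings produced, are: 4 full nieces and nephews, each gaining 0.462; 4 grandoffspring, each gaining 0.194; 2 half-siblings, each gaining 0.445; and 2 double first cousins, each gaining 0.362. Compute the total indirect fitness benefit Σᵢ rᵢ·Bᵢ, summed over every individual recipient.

r to a full niece or nephew = 1/4 (full aunt/uncle↔niece/nephew: two paths of length 3 through the shared grandparent pair: r = 2·(1/2)^3 = 1/4).
r to a grandoffspring = 1/4 (two parent–offspring links: r = (1/2)^2 = 1/4).
r to a half-sibling = 0.25 (half-sibs share one parent — one path of length 2: r = (1/2)^2 = 1/4).
r to a double first cousin = 0.25 (double first cousins share both grandparent pairs — four paths of length 4: r = 4·(1/2)^4 = 1/4).
Summing one r·B term per recipient: 4·0.25·0.462 + 4·0.25·0.194 + 2·0.25·0.445 + 2·0.25·0.362 = 1.0595.

1.0595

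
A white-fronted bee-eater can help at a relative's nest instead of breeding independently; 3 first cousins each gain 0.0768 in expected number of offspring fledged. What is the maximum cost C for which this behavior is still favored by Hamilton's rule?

r to a first cousin = 1/8 (first cousins share one grandparent pair — two paths of length 4: r = 2·(1/2)^4 = 1/8).
Hamilton's rule: n·r·B > C, so the trait is favored while C < n·r·B = 3·0.125·0.0768 = 0.0288.

0.0288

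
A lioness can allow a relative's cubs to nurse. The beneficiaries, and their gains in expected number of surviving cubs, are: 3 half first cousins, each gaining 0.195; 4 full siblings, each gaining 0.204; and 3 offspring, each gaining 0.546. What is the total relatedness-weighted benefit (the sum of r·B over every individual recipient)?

1.2635625

r to a half first cousin = 0.0625 (half first cousins share one grandparent — one path of length 4: r = (1/2)^4 = 1/16).
r to a full sibling = 1/2 (full sibs share both parents — two paths of length 2: r = 2·(1/2)^2 = 1/2).
r to an offspring = 0.5 (one parent–offspring link: r = (1/2)^1 = 1/2).
Summing one r·B term per recipient: 3·0.0625·0.195 + 4·0.5·0.204 + 3·0.5·0.546 = 1.2635625.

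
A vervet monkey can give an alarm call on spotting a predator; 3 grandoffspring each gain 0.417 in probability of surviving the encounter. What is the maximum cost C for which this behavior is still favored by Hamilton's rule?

0.31275

r to a grandoffspring = 1/4 (two parent–offspring links: r = (1/2)^2 = 1/4).
Hamilton's rule: n·r·B > C, so the trait is favored while C < n·r·B = 3·0.25·0.417 = 0.31275.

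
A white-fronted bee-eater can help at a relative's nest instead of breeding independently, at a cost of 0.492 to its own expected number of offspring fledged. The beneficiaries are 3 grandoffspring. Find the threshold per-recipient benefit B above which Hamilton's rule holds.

r to a grandoffspring = 0.25 (two parent–offspring links: r = (1/2)^2 = 1/4).
Hamilton's rule with n recipients of equal r: n·r·B > C, so B > C/(n·r) = 0.492/(3·0.25) = 0.656.

0.656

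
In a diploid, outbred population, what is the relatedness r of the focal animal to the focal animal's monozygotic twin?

Each parent–offspring link contributes a factor of 1/2, and independent paths through distinct common ancestors add.
Monozygotic twins share every allele identical by descent: r = 1.

1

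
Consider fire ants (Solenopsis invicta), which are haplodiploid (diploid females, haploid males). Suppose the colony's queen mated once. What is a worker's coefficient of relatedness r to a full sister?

Haplodiploid full sisters inherit their father's entire haploid genome identically (contributing 1/2) and on average half of their mother's contribution (1/2 · 1/2 = 1/4); r = 1/2 + 1/4 = 3/4.

0.75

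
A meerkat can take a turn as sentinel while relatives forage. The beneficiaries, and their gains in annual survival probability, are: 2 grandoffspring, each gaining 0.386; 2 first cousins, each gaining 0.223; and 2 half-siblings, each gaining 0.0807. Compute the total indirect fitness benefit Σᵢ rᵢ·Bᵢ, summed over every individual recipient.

r to a grandoffspring = 1/4 (two parent–offspring links: r = (1/2)^2 = 1/4).
r to a first cousin = 0.125 (first cousins share one grandparent pair — two paths of length 4: r = 2·(1/2)^4 = 1/8).
r to a half-sibling = 1/4 (half-sibs share one parent — one path of length 2: r = (1/2)^2 = 1/4).
Summing one r·B term per recipient: 2·0.25·0.386 + 2·0.125·0.223 + 2·0.25·0.0807 = 0.2891.

0.2891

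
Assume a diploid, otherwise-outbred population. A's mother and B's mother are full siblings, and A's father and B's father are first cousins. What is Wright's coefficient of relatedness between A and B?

0.15625

Wright's path rule: contributions from independent ancestry routes add.
A and B are related in two ways: first cousins through their mothers (r = 1/8) and second cousins through their fathers (r = 1/32).
r = 1/8 + 1/32 = 0.15625.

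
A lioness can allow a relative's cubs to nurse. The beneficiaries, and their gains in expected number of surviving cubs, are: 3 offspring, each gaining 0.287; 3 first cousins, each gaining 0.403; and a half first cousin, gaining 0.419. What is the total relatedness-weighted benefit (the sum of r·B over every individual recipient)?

0.6078125

r to an offspring = 0.5 (one parent–offspring link: r = (1/2)^1 = 1/2).
r to a first cousin = 0.125 (first cousins share one grandparent pair — two paths of length 4: r = 2·(1/2)^4 = 1/8).
r to a half first cousin = 1/16 (half first cousins share one grandparent — one path of length 4: r = (1/2)^4 = 1/16).
Summing one r·B term per recipient: 3·0.5·0.287 + 3·0.125·0.403 + 1·0.0625·0.419 = 0.6078125.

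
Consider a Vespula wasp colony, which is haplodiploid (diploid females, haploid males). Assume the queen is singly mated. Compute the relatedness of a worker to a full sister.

0.75

Haplodiploid full sisters inherit their father's entire haploid genome identically (contributing 1/2) and on average half of their mother's contribution (1/2 · 1/2 = 1/4); r = 1/2 + 1/4 = 3/4.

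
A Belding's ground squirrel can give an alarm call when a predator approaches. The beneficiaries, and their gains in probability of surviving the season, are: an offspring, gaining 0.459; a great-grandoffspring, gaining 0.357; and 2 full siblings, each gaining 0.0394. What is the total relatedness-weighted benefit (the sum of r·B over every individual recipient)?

r to an offspring = 1/2 (one parent–offspring link: r = (1/2)^1 = 1/2).
r to a great-grandoffspring = 0.125 (three parent–offspring links: r = (1/2)^3 = 1/8).
r to a full sibling = 1/2 (full sibs share both parents — two paths of length 2: r = 2·(1/2)^2 = 1/2).
Summing one r·B term per recipient: 1·0.5·0.459 + 1·0.125·0.357 + 2·0.5·0.0394 = 0.313525.

0.313525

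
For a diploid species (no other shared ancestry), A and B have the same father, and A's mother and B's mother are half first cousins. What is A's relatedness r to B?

Wright's path rule: contributions from independent ancestry routes add.
A and B are related in two ways: half-sibs through their shared father (r = 1/4) and half second cousins through their mothers (r = 1/64).
r = 1/4 + 1/64 = 17/64 = 0.265625.

0.265625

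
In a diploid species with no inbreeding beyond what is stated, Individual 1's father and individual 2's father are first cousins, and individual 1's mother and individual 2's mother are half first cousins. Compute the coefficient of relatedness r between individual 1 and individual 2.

Wright's path rule: contributions from independent ancestry routes add.
Individual 1 and individual 2 are related in two ways: second cousins through their fathers (r = 1/32) and half second cousins through their mothers (r = 1/64).
r = 1/32 + 1/64 = 3/64 = 0.046875.

0.046875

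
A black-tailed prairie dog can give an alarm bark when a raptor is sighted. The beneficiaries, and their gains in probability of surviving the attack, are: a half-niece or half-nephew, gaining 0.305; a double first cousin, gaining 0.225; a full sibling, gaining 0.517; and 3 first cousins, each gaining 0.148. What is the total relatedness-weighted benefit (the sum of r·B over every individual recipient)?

r to a half-niece or half-nephew = 0.125 (half-aunt/uncle↔niece/nephew: one path of length 3: r = (1/2)^3 = 1/8).
r to a double first cousin = 0.25 (double first cousins share both grandparent pairs — four paths of length 4: r = 4·(1/2)^4 = 1/4).
r to a full sibling = 1/2 (full sibs share both parents — two paths of length 2: r = 2·(1/2)^2 = 1/2).
r to a first cousin = 0.125 (first cousins share one grandparent pair — two paths of length 4: r = 2·(1/2)^4 = 1/8).
Summing one r·B term per recipient: 1·0.125·0.305 + 1·0.25·0.225 + 1·0.5·0.517 + 3·0.125·0.148 = 0.408375.

0.408375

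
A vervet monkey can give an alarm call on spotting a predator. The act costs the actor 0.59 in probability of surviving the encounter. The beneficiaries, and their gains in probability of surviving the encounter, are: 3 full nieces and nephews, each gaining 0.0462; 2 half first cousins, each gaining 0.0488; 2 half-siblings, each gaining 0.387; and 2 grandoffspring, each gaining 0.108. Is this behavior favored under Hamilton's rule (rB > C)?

No

Hamilton's rule: the trait is favored when the sum of r·B over every recipient exceeds the actor's cost C.
r to a full niece or nephew = 1/4 (full aunt/uncle↔niece/nephew: two paths of length 3 through the shared grandparent pair: r = 2·(1/2)^3 = 1/4).
r to a half first cousin = 0.0625 (half first cousins share one grandparent — one path of length 4: r = (1/2)^4 = 1/16).
r to a half-sibling = 1/4 (half-sibs share one parent — one path of length 2: r = (1/2)^2 = 1/4).
r to a grandoffspring = 1/4 (two parent–offspring links: r = (1/2)^2 = 1/4).
Summing one r·B term per recipient: 3·0.25·0.0462 + 2·0.0625·0.0488 + 2·0.25·0.387 + 2·0.25·0.108 = 0.28825.
0.28825 < 0.59: the indirect benefit is less than the cost.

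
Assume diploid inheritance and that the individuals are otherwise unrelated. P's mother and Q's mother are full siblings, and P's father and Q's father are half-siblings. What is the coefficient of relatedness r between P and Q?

Independent pedigree routes through distinct common ancestors add.
P and Q are related in two ways: first cousins through their mothers (r = 1/8) and half first cousins through their fathers (r = 1/16).
r = 1/8 + 1/16 = 3/16 = 0.1875.

0.1875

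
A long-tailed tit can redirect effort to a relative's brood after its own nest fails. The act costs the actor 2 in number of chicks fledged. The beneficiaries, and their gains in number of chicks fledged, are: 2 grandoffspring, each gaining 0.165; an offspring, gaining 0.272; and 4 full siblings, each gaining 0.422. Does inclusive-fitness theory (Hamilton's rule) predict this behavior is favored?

No

Hamilton's rule: the trait is favored when the sum of r·B over every recipient exceeds the actor's cost C.
r to a grandoffspring = 0.25 (two parent–offspring links: r = (1/2)^2 = 1/4).
r to an offspring = 0.5 (one parent–offspring link: r = (1/2)^1 = 1/2).
r to a full sibling = 1/2 (full sibs share both parents — two paths of length 2: r = 2·(1/2)^2 = 1/2).
Summing one r·B term per recipient: 2·0.25·0.165 + 1·0.5·0.272 + 4·0.5·0.422 = 1.0625.
1.0625 < 2: the indirect benefit is less than the cost.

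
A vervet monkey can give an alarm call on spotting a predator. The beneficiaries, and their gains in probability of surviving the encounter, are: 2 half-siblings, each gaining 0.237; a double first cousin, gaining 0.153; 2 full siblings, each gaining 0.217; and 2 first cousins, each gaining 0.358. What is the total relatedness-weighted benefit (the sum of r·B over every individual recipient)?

r to a half-sibling = 1/4 (half-sibs share one parent — one path of length 2: r = (1/2)^2 = 1/4).
r to a double first cousin = 1/4 (double first cousins share both grandparent pairs — four paths of length 4: r = 4·(1/2)^4 = 1/4).
r to a full sibling = 1/2 (full sibs share both parents — two paths of length 2: r = 2·(1/2)^2 = 1/2).
r to a first cousin = 1/8 (first cousins share one grandparent pair — two paths of length 4: r = 2·(1/2)^4 = 1/8).
Summing one r·B term per recipient: 2·0.25·0.237 + 1·0.25·0.153 + 2·0.5·0.217 + 2·0.125·0.358 = 0.46325.

0.46325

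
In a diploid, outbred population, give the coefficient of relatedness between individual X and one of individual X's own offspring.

0.5

Each parent–offspring link contributes a factor of 1/2, and independent paths through distinct common ancestors add.
One parent–offspring link: r = (1/2)^1 = 1/2.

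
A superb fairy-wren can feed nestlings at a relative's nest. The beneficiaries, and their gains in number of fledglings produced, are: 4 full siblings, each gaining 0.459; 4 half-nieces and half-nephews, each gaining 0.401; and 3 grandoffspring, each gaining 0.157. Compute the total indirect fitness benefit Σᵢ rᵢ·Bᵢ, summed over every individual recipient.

1.23625

r to a full sibling = 1/2 (full sibs share both parents — two paths of length 2: r = 2·(1/2)^2 = 1/2).
r to a half-niece or half-nephew = 0.125 (half-aunt/uncle↔niece/nephew: one path of length 3: r = (1/2)^3 = 1/8).
r to a grandoffspring = 1/4 (two parent–offspring links: r = (1/2)^2 = 1/4).
Summing one r·B term per recipient: 4·0.5·0.459 + 4·0.125·0.401 + 3·0.25·0.157 = 1.23625.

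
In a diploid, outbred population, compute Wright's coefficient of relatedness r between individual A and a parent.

One parent–offspring link: r = (1/2)^1 = 1/2.

0.5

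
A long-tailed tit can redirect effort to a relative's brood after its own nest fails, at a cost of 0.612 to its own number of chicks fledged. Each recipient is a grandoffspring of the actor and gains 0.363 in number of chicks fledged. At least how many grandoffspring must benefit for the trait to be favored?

7

r to a grandoffspring = 1/4 (two parent–offspring links: r = (1/2)^2 = 1/4).
Hamilton's rule: n·r·B > C  ⇒  n > C/(r·B) = 0.612/(0.25·0.363) = 6.744.
The smallest integer exceeding 6.744 is 7.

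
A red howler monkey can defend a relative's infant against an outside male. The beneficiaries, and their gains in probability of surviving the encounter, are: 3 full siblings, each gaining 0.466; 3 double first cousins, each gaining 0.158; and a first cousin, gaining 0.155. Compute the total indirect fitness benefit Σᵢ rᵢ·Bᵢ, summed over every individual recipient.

0.836875

r to a full sibling = 0.5 (full sibs share both parents — two paths of length 2: r = 2·(1/2)^2 = 1/2).
r to a double first cousin = 0.25 (double first cousins share both grandparent pairs — four paths of length 4: r = 4·(1/2)^4 = 1/4).
r to a first cousin = 1/8 (first cousins share one grandparent pair — two paths of length 4: r = 2·(1/2)^4 = 1/8).
Summing one r·B term per recipient: 3·0.5·0.466 + 3·0.25·0.158 + 1·0.125·0.155 = 0.836875.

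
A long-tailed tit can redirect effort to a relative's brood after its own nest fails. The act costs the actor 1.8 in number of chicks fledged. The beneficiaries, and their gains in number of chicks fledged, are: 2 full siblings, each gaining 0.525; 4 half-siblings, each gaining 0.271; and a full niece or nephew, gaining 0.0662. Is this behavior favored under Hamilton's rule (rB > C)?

No

Hamilton's rule: the trait is favored when the sum of r·B over every recipient exceeds the actor's cost C.
r to a full sibling = 0.5 (full sibs share both parents — two paths of length 2: r = 2·(1/2)^2 = 1/2).
r to a half-sibling = 1/4 (half-sibs share one parent — one path of length 2: r = (1/2)^2 = 1/4).
r to a full niece or nephew = 1/4 (full aunt/uncle↔niece/nephew: two paths of length 3 through the shared grandparent pair: r = 2·(1/2)^3 = 1/4).
Summing one r·B term per recipient: 2·0.5·0.525 + 4·0.25·0.271 + 1·0.25·0.0662 = 0.81255.
0.81255 < 1.8: the indirect benefit is less than the cost.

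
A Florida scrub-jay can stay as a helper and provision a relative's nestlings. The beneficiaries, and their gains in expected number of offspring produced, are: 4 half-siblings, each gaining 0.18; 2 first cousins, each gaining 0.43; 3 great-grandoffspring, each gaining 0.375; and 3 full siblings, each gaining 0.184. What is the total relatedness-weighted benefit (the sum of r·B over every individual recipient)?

r to a half-sibling = 1/4 (half-sibs share one parent — one path of length 2: r = (1/2)^2 = 1/4).
r to a first cousin = 0.125 (first cousins share one grandparent pair — two paths of length 4: r = 2·(1/2)^4 = 1/8).
r to a great-grandoffspring = 0.125 (three parent–offspring links: r = (1/2)^3 = 1/8).
r to a full sibling = 1/2 (full sibs share both parents — two paths of length 2: r = 2·(1/2)^2 = 1/2).
Summing one r·B term per recipient: 4·0.25·0.18 + 2·0.125·0.43 + 3·0.125·0.375 + 3·0.5·0.184 = 0.704125.

0.704125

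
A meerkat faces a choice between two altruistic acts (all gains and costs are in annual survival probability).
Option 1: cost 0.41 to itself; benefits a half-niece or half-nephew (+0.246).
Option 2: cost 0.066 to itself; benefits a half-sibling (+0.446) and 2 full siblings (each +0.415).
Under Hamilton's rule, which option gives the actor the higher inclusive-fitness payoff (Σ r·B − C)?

Option 2

Option 1: r to a half-niece or half-nephew = 0.125.
Option 1: Σ r·B − C = (1·0.125·0.246) − 0.41 = -0.37925.
Option 2: r to a half-sibling = 0.25.
Option 2: r to a full sibling = 0.5.
Option 2: Σ r·B − C = (1·0.25·0.446 + 2·0.5·0.415) − 0.066 = 0.4605.
Option 2 has the higher net inclusive-fitness payoff.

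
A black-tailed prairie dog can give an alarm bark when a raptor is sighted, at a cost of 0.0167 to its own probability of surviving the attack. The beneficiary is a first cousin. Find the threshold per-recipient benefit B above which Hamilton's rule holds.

r to a first cousin = 1/8 (first cousins share one grandparent pair — two paths of length 4: r = 2·(1/2)^4 = 1/8).
Hamilton's rule with n recipients of equal r: n·r·B > C, so B > C/(n·r) = 0.0167/(1·0.125) = 0.1336.

0.1336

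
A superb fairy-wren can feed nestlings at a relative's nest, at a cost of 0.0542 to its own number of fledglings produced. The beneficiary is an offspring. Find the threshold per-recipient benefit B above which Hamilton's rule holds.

r to an offspring = 0.5 (one parent–offspring link: r = (1/2)^1 = 1/2).
Hamilton's rule with n recipients of equal r: n·r·B > C, so B > C/(n·r) = 0.0542/(1·0.5) = 0.1084.

0.1084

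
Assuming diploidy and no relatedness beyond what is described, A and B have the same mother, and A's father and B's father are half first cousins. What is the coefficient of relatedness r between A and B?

0.265625

With two independent routes of shared ancestry, r is the sum of the two contributions.
A and B are related in two ways: half-sibs through their shared mother (r = 1/4) and half second cousins through their fathers (r = 1/64).
r = 1/4 + 1/64 = 17/64 = 0.265625.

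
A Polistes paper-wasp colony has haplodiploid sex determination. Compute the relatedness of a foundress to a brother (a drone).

0.25

Her haploid brother carries none of their father's genes and a random half of their mother's genome; that half matches the maternal half of her own genome with probability 1/2: r = 1/2 · 1/2 = 1/4.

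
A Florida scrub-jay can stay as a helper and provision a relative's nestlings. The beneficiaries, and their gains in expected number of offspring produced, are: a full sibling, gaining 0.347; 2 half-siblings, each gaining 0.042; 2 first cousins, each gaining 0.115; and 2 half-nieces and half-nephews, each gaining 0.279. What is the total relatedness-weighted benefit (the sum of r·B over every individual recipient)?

r to a full sibling = 0.5 (full sibs share both parents — two paths of length 2: r = 2·(1/2)^2 = 1/2).
r to a half-sibling = 0.25 (half-sibs share one parent — one path of length 2: r = (1/2)^2 = 1/4).
r to a first cousin = 0.125 (first cousins share one grandparent pair — two paths of length 4: r = 2·(1/2)^4 = 1/8).
r to a half-niece or half-nephew = 0.125 (half-aunt/uncle↔niece/nephew: one path of length 3: r = (1/2)^3 = 1/8).
Summing one r·B term per recipient: 1·0.5·0.347 + 2·0.25·0.042 + 2·0.125·0.115 + 2·0.125·0.279 = 0.293.

0.293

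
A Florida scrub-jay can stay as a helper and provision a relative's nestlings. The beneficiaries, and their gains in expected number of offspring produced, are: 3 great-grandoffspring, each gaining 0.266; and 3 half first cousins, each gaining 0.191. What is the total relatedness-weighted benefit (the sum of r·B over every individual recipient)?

0.1355625

r to a great-grandoffspring = 0.125 (three parent–offspring links: r = (1/2)^3 = 1/8).
r to a half first cousin = 1/16 (half first cousins share one grandparent — one path of length 4: r = (1/2)^4 = 1/16).
Summing one r·B term per recipient: 3·0.125·0.266 + 3·0.0625·0.191 = 0.1355625.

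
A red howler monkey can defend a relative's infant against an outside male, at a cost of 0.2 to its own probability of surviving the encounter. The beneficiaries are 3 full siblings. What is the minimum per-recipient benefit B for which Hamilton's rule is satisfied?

r to a full sibling = 0.5 (full sibs share both parents — two paths of length 2: r = 2·(1/2)^2 = 1/2).
Hamilton's rule with n recipients of equal r: n·r·B > C, so B > C/(n·r) = 0.2/(3·0.5) = 0.1333.

0.1333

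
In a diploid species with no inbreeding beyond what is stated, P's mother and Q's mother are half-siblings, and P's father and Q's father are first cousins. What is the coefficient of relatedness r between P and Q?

Wright's path rule: contributions from independent ancestry routes add.
P and Q are related in two ways: half first cousins through their mothers (r = 1/16) and second cousins through their fathers (r = 1/32).
r = 1/16 + 1/32 = 3/32 = 0.09375.

0.09375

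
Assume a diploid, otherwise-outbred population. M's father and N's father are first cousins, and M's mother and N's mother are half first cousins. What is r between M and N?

0.046875

Wright's path rule: contributions from independent ancestry routes add.
M and N are related in two ways: second cousins through their fathers (r = 1/32) and half second cousins through their mothers (r = 1/64).
r = 1/32 + 1/64 = 3/64 = 0.046875.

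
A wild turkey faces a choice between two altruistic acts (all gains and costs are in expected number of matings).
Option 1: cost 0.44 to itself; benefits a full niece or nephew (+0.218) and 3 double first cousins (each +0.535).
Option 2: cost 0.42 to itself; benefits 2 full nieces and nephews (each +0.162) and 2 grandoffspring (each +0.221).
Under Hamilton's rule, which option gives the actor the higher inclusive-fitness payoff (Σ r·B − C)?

Option 1

Option 1: r to a full niece or nephew = 0.25.
Option 1: r to a double first cousin = 0.25.
Option 1: Σ r·B − C = (1·0.25·0.218 + 3·0.25·0.535) − 0.44 = 0.01575.
Option 2: r to a full niece or nephew = 0.25.
Option 2: r to a grandoffspring = 0.25.
Option 2: Σ r·B − C = (2·0.25·0.162 + 2·0.25·0.221) − 0.42 = -0.2285.
Option 1 has the higher net inclusive-fitness payoff.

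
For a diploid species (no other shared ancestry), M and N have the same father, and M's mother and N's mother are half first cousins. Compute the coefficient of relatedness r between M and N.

Relatedness sums over independent paths through distinct common ancestors.
M and N are related in two ways: half-sibs through their shared father (r = 1/4) and half second cousins through their mothers (r = 1/64).
r = 1/4 + 1/64 = 0.265625.

0.265625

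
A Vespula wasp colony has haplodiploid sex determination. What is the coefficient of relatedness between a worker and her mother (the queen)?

One meiotic link between diploid queen and diploid daughter: r = 1/2.

0.5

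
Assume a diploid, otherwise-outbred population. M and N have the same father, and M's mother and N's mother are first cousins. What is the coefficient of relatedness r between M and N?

0.28125

Wright's path rule: contributions from independent ancestry routes add.
M and N are related in two ways: half-sibs through their shared father (r = 1/4) and second cousins through their mothers (r = 1/32).
r = 1/4 + 1/32 = 0.28125.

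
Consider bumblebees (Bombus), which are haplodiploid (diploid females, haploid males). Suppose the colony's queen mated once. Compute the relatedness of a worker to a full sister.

Haplodiploid full sisters inherit their father's entire haploid genome identically (contributing 1/2) and on average half of their mother's contribution (1/2 · 1/2 = 1/4); r = 1/2 + 1/4 = 3/4.

0.75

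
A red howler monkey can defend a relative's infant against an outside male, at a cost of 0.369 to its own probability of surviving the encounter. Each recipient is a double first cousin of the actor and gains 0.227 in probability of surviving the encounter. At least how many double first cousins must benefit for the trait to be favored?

r to a double first cousin = 0.25 (double first cousins share both grandparent pairs — four paths of length 4: r = 4·(1/2)^4 = 1/4).
Hamilton's rule: n·r·B > C  ⇒  n > C/(r·B) = 0.369/(0.25·0.227) = 6.502.
The smallest integer exceeding 6.502 is 7.

7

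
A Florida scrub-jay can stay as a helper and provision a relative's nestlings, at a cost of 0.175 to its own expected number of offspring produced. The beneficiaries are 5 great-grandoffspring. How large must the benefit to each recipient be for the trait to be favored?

0.28

r to a great-grandoffspring = 1/8 (three parent–offspring links: r = (1/2)^3 = 1/8).
Hamilton's rule with n recipients of equal r: n·r·B > C, so B > C/(n·r) = 0.175/(5·0.125) = 0.28.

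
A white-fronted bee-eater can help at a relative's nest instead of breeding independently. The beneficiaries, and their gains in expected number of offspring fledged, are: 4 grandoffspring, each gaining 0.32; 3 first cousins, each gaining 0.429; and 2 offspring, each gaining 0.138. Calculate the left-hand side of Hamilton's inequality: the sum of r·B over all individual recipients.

0.618875

r to a grandoffspring = 0.25 (two parent–offspring links: r = (1/2)^2 = 1/4).
r to a first cousin = 1/8 (first cousins share one grandparent pair — two paths of length 4: r = 2·(1/2)^4 = 1/8).
r to an offspring = 1/2 (one parent–offspring link: r = (1/2)^1 = 1/2).
Summing one r·B term per recipient: 4·0.25·0.32 + 3·0.125·0.429 + 2·0.5·0.138 = 0.618875.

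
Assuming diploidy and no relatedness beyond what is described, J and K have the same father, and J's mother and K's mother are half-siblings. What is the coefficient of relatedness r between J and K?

Relatedness sums over independent paths through distinct common ancestors.
J and K are related in two ways: half-sibs through their shared father (r = 1/4) and half first cousins through their mothers (r = 1/16).
r = 1/4 + 1/16 = 5/16 = 0.3125.

0.3125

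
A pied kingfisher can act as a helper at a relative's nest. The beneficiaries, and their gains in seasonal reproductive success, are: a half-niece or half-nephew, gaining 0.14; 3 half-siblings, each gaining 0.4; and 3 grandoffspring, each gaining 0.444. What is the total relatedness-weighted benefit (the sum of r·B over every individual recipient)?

0.6505

r to a half-niece or half-nephew = 0.125 (half-aunt/uncle↔niece/nephew: one path of length 3: r = (1/2)^3 = 1/8).
r to a half-sibling = 0.25 (half-sibs share one parent — one path of length 2: r = (1/2)^2 = 1/4).
r to a grandoffspring = 1/4 (two parent–offspring links: r = (1/2)^2 = 1/4).
Summing one r·B term per recipient: 1·0.125·0.14 + 3·0.25·0.4 + 3·0.25·0.444 = 0.6505.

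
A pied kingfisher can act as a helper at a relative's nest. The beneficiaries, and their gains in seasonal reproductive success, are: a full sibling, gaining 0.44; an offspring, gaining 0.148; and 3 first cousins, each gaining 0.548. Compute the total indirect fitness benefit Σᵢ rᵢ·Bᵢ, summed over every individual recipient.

0.4995

r to a full sibling = 1/2 (full sibs share both parents — two paths of length 2: r = 2·(1/2)^2 = 1/2).
r to an offspring = 1/2 (one parent–offspring link: r = (1/2)^1 = 1/2).
r to a first cousin = 1/8 (first cousins share one grandparent pair — two paths of length 4: r = 2·(1/2)^4 = 1/8).
Summing one r·B term per recipient: 1·0.5·0.44 + 1·0.5·0.148 + 3·0.125·0.548 = 0.4995.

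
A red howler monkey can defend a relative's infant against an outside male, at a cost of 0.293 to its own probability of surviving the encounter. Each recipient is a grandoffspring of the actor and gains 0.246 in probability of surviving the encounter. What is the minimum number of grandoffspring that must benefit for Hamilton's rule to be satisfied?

r to a grandoffspring = 0.25 (two parent–offspring links: r = (1/2)^2 = 1/4).
Hamilton's rule: n·r·B > C  ⇒  n > C/(r·B) = 0.293/(0.25·0.246) = 4.764.
The smallest integer exceeding 4.764 is 5.

5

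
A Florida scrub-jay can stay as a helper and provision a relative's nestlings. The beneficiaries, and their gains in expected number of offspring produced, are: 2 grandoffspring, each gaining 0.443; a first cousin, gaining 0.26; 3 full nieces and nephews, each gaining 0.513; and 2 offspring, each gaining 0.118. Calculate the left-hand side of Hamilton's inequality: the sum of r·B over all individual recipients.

r to a grandoffspring = 0.25 (two parent–offspring links: r = (1/2)^2 = 1/4).
r to a first cousin = 1/8 (first cousins share one grandparent pair — two paths of length 4: r = 2·(1/2)^4 = 1/8).
r to a full niece or nephew = 1/4 (full aunt/uncle↔niece/nephew: two paths of length 3 through the shared grandparent pair: r = 2·(1/2)^3 = 1/4).
r to an offspring = 0.5 (one parent–offspring link: r = (1/2)^1 = 1/2).
Summing one r·B term per recipient: 2·0.25·0.443 + 1·0.125·0.26 + 3·0.25·0.513 + 2·0.5·0.118 = 0.75675.

0.75675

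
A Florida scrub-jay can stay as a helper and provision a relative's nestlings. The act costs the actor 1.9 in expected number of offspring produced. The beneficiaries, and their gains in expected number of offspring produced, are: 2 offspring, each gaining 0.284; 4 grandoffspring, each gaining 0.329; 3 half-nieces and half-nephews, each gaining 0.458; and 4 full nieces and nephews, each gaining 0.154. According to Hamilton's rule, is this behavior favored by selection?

No

Hamilton's rule: the trait is favored when the sum of r·B over every recipient exceeds the actor's cost C.
r to an offspring = 1/2 (one parent–offspring link: r = (1/2)^1 = 1/2).
r to a grandoffspring = 0.25 (two parent–offspring links: r = (1/2)^2 = 1/4).
r to a half-niece or half-nephew = 0.125 (half-aunt/uncle↔niece/nephew: one path of length 3: r = (1/2)^3 = 1/8).
r to a full niece or nephew = 1/4 (full aunt/uncle↔niece/nephew: two paths of length 3 through the shared grandparent pair: r = 2·(1/2)^3 = 1/4).
Summing one r·B term per recipient: 2·0.5·0.284 + 4·0.25·0.329 + 3·0.125·0.458 + 4·0.25·0.154 = 0.93875.
0.93875 < 1.9: the indirect benefit is less than the cost.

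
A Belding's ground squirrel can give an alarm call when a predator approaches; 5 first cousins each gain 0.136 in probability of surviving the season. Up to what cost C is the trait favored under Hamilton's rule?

0.085

r to a first cousin = 1/8 (first cousins share one grandparent pair — two paths of length 4: r = 2·(1/2)^4 = 1/8).
Hamilton's rule: n·r·B > C, so the trait is favored while C < n·r·B = 5·0.125·0.136 = 0.085.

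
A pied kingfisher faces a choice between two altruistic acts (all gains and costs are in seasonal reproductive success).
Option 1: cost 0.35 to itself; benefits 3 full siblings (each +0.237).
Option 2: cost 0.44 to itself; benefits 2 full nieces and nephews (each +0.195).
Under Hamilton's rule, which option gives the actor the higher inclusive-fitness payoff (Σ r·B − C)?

Option 1

Option 1: r to a full sibling = 0.5.
Option 1: Σ r·B − C = (3·0.5·0.237) − 0.35 = 0.0055.
Option 2: r to a full niece or nephew = 0.25.
Option 2: Σ r·B − C = (2·0.25·0.195) − 0.44 = -0.3425.
Option 1 has the higher net inclusive-fitness payoff.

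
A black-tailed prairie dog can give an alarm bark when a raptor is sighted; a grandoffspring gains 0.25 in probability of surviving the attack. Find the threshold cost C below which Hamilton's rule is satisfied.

r to a grandoffspring = 1/4 (two parent–offspring links: r = (1/2)^2 = 1/4).
Hamilton's rule: n·r·B > C, so the trait is favored while C < n·r·B = 1·0.25·0.25 = 0.0625.

0.0625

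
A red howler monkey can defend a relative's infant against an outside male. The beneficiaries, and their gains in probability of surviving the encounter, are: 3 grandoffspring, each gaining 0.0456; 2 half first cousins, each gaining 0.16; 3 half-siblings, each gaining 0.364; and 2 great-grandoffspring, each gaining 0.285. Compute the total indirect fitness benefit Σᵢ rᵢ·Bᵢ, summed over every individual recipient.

r to a grandoffspring = 0.25 (two parent–offspring links: r = (1/2)^2 = 1/4).
r to a half first cousin = 0.0625 (half first cousins share one grandparent — one path of length 4: r = (1/2)^4 = 1/16).
r to a half-sibling = 1/4 (half-sibs share one parent — one path of length 2: r = (1/2)^2 = 1/4).
r to a great-grandoffspring = 1/8 (three parent–offspring links: r = (1/2)^3 = 1/8).
Summing one r·B term per recipient: 3·0.25·0.0456 + 2·0.0625·0.16 + 3·0.25·0.364 + 2·0.125·0.285 = 0.39845.

0.39845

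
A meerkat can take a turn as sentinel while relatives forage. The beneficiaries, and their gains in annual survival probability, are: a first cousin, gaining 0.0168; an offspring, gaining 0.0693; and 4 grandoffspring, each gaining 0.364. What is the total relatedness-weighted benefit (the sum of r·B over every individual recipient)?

0.40075

r to a first cousin = 0.125 (first cousins share one grandparent pair — two paths of length 4: r = 2·(1/2)^4 = 1/8).
r to an offspring = 0.5 (one parent–offspring link: r = (1/2)^1 = 1/2).
r to a grandoffspring = 1/4 (two parent–offspring links: r = (1/2)^2 = 1/4).
Summing one r·B term per recipient: 1·0.125·0.0168 + 1·0.5·0.0693 + 4·0.25·0.364 = 0.40075.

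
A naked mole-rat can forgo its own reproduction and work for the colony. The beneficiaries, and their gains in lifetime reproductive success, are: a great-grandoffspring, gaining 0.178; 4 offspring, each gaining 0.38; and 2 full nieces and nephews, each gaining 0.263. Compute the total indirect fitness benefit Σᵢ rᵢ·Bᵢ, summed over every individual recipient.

0.91375

r to a great-grandoffspring = 1/8 (three parent–offspring links: r = (1/2)^3 = 1/8).
r to an offspring = 0.5 (one parent–offspring link: r = (1/2)^1 = 1/2).
r to a full niece or nephew = 1/4 (full aunt/uncle↔niece/nephew: two paths of length 3 through the shared grandparent pair: r = 2·(1/2)^3 = 1/4).
Summing one r·B term per recipient: 1·0.125·0.178 + 4·0.5·0.38 + 2·0.25·0.263 = 0.91375.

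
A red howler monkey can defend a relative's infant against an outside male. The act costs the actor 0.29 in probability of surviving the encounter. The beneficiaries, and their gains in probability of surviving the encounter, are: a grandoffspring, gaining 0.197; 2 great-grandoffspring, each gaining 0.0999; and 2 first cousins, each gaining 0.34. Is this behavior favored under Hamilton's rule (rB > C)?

Hamilton's rule: the trait is favored when the sum of r·B over every recipient exceeds the actor's cost C.
r to a grandoffspring = 1/4 (two parent–offspring links: r = (1/2)^2 = 1/4).
r to a great-grandoffspring = 1/8 (three parent–offspring links: r = (1/2)^3 = 1/8).
r to a first cousin = 1/8 (first cousins share one grandparent pair — two paths of length 4: r = 2·(1/2)^4 = 1/8).
Summing one r·B term per recipient: 1·0.25·0.197 + 2·0.125·0.0999 + 2·0.125·0.34 = 0.159225.
0.159225 < 0.29: the indirect benefit is less than the cost.

No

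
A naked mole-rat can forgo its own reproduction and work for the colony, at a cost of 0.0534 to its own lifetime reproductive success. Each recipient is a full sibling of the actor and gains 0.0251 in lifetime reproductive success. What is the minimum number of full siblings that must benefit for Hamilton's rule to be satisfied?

r to a full sibling = 0.5 (full sibs share both parents — two paths of length 2: r = 2·(1/2)^2 = 1/2).
Hamilton's rule: n·r·B > C  ⇒  n > C/(r·B) = 0.0534/(0.5·0.0251) = 4.255.
The smallest integer exceeding 4.255 is 5.

5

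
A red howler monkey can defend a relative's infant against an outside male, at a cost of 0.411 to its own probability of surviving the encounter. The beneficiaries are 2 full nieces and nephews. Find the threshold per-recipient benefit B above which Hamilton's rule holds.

0.822

r to a full niece or nephew = 1/4 (full aunt/uncle↔niece/nephew: two paths of length 3 through the shared grandparent pair: r = 2·(1/2)^3 = 1/4).
Hamilton's rule with n recipients of equal r: n·r·B > C, so B > C/(n·r) = 0.411/(2·0.25) = 0.822.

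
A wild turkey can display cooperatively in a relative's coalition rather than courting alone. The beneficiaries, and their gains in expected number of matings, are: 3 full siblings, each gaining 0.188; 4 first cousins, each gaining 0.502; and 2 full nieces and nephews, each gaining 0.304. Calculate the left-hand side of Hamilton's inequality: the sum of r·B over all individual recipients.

0.685

r to a full sibling = 1/2 (full sibs share both parents — two paths of length 2: r = 2·(1/2)^2 = 1/2).
r to a first cousin = 1/8 (first cousins share one grandparent pair — two paths of length 4: r = 2·(1/2)^4 = 1/8).
r to a full niece or nephew = 1/4 (full aunt/uncle↔niece/nephew: two paths of length 3 through the shared grandparent pair: r = 2·(1/2)^3 = 1/4).
Summing one r·B term per recipient: 3·0.5·0.188 + 4·0.125·0.502 + 2·0.25·0.304 = 0.685.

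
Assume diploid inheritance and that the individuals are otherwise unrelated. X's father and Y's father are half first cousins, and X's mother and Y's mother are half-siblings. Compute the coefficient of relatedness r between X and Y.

0.078125

Relatedness sums over independent paths through distinct common ancestors.
X and Y are related in two ways: half second cousins through their fathers (r = 1/64) and half first cousins through their mothers (r = 1/16).
r = 1/64 + 1/16 = 5/64 = 0.078125.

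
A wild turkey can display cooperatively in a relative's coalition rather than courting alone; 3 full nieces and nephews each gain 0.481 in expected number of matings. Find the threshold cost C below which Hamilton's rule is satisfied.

r to a full niece or nephew = 1/4 (full aunt/uncle↔niece/nephew: two paths of length 3 through the shared grandparent pair: r = 2·(1/2)^3 = 1/4).
Hamilton's rule: n·r·B > C, so the trait is favored while C < n·r·B = 3·0.25·0.481 = 0.36075.

0.36075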